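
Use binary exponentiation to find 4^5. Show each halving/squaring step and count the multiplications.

Computing 4^5 by squaring (build up from 4^1; each line after the first costs one multiplication):

4^1 = 4
4^2 = (4^1)^2 = 4^2 = 16
4^4 = (4^2)^2 = 16^2 = 256
4^5 = 4 * 4^4 = 4 * 256 = 1024

Result: 1024
Multiplications needed: 3 (3 lines after 4^1)

4^5 = 1024. Using exponentiation by squaring, this requires 3 multiplications. The key idea: if the exponent is even, square the half-power; if odd, multiply by the base once.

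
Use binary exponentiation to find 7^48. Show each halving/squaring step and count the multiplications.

Computing 7^48 by squaring (build up from 7^1; each line after the first costs one multiplication):

7^1 = 7
7^2 = (7^1)^2 = 7^2 = 49
7^3 = 7 * 7^2 = 7 * 49 = 343
7^6 = (7^3)^2 = 343^2 = 117649
7^12 = (7^6)^2 = 117649^2 = 13841287201
7^24 = (7^12)^2 = 13841287201^2 = 191581231380566414401
7^48 = (7^24)^2 = 191581231380566414401^2 = 36703368217294125441230211032033660188801

Result: 36703368217294125441230211032033660188801
Multiplications needed: 6 (6 lines after 7^1)

7^48 = 36703368217294125441230211032033660188801. Using exponentiation by squaring, this requires 6 multiplications. The key idea: if the exponent is even, square the half-power; if odd, multiply by the base once.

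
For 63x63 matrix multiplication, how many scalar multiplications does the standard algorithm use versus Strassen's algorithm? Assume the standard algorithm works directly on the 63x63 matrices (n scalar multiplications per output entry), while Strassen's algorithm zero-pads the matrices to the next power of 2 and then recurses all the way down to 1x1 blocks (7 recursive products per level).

Matrix multiplication for 63x63 matrices:

Strassen's algorithm requires power-of-2 dimensions. Pad 63x63 to 64x64 (next power of 2).

Standard algorithm: 63^3 = 250047 multiplications
Strassen's algorithm: 7^(log2(64)) = 7^6 = 117649 multiplications
Savings: 250047 - 117649 = 132398 multiplications

Standard: 250047 multiplications (63^3). Strassen: 117649 multiplications (7^6, after padding to 64x64). Strassen reduces 8 recursive multiplications to 7 at each level.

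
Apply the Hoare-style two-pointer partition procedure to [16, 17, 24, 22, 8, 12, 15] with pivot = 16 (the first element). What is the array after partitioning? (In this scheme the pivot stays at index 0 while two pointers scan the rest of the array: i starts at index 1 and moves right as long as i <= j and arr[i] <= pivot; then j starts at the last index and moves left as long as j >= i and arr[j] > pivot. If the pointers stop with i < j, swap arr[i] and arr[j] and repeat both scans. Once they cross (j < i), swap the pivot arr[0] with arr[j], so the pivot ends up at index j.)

Hoare-style two-pointer partition with pivot = 16:

Initial array: [16, 17, 24, 22, 8, 12, 15]

Pointers start at i = 1, j = 6.
i stops at index 1 (arr[1]=17 > 16), j stops at index 6 (arr[6]=15 <= 16): swap arr[1] and arr[6], array becomes [16, 15, 24, 22, 8, 12, 17]
i stops at index 2 (arr[2]=24 > 16), j stops at index 5 (arr[5]=12 <= 16): swap arr[2] and arr[5], array becomes [16, 15, 12, 22, 8, 24, 17]
i stops at index 3 (arr[3]=22 > 16), j stops at index 4 (arr[4]=8 <= 16): swap arr[3] and arr[4], array becomes [16, 15, 12, 8, 22, 24, 17]
i ends at 4, j ends at 3: the pointers have crossed (j < i), so scanning stops.

Swap pivot arr[0] with arr[3] to place pivot at position 3: [8, 15, 12, 16, 22, 24, 17]
Pivot position: 3

After partitioning with pivot 16, the array becomes [8, 15, 12, 16, 22, 24, 17]. The pivot is placed at index 3. All elements to the left of the pivot are <= 16, and all elements to the right are > 16.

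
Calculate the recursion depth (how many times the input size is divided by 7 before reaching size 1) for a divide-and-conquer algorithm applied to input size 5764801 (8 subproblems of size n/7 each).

For divide and conquer with division factor 7:

Problem sizes at each level:
Level 0: 5764801
Level 1: 823543
Level 2: 117649
Level 3: 16807
Level 4: 2401
Level 5: 343
Level 6: 49
Level 7: 7
Level 8: 1

The root is level 0 and the size-1 base case is level 8 (the tree spans levels 0 through 8, i.e. 9 levels counting the root), so the depth is the number of divisions: log_7(5764801) = 8

The recursion tree depth is log_7(5764801) = 8. At each level, the problem size is divided by 7, so it takes 8 divisions to reduce to a base case of size 1. The algorithm makes 8 recursive calls at each level.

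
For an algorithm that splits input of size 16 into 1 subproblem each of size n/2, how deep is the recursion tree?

For divide and conquer with division factor 2:

Problem sizes at each level:
Level 0: 16
Level 1: 8
Level 2: 4
Level 3: 2
Level 4: 1

The root is level 0 and the size-1 base case is level 4 (the tree spans levels 0 through 4, i.e. 5 levels counting the root), so the depth is the number of divisions: log_2(16) = 4

The recursion tree depth is log_2(16) = 4. At each level, the problem size is divided by 2, so it takes 4 divisions to reduce to a base case of size 1. The algorithm makes 1 recursive call at each level.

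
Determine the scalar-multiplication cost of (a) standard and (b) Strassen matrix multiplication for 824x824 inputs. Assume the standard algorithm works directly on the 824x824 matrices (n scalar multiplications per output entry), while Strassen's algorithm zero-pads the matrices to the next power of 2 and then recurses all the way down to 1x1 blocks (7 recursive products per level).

Matrix multiplication for 824x824 matrices:

Strassen's algorithm requires power-of-2 dimensions. Pad 824x824 to 1024x1024 (next power of 2).

Standard algorithm: 824^3 = 559476224 multiplications
Strassen's algorithm: 7^(log2(1024)) = 7^10 = 282475249 multiplications
Savings: 559476224 - 282475249 = 277000975 multiplications

Standard: 559476224 multiplications (824^3). Strassen: 282475249 multiplications (7^10, after padding to 1024x1024). Strassen reduces 8 recursive multiplications to 7 at each level.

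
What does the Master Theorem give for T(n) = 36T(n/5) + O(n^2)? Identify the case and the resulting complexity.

Master Theorem for T(n) = 36T(n/5) + O(n^2):

a = 36, b = 5, c = 2
log_b(a) = log_5(36) = 2.2266

Case 1: c = 2 < log_5(36) = 2.2266
T(n) = O(n^(log_5 36))

For T(n) = 36T(n/5) + O(n^2): log_5(36) = 2.2266. This is Case 1 of the Master Theorem (c < log_b(a), work dominated by leaves), giving O(n^(log_5 36)).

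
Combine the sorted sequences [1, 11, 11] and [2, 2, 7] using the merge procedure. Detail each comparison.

Merging process:

Compare 1 vs 2: take 1 from left. Merged: [1]
Compare 11 vs 2: take 2 from right. Merged: [1, 2]
Compare 11 vs 2: take 2 from right. Merged: [1, 2, 2]
Compare 11 vs 7: take 7 from right. Merged: [1, 2, 2, 7]
Append remaining from left: [11, 11]. Merged: [1, 2, 2, 7, 11, 11]

Final merged array: [1, 2, 2, 7, 11, 11]
Total comparisons: 4

The merged array is [1, 2, 2, 7, 11, 11], requiring 4 comparisons. The merge step runs in O(n) time where n is the total number of elements.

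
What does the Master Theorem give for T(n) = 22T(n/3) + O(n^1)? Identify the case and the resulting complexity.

Master Theorem for T(n) = 22T(n/3) + O(n^1):

a = 22, b = 3, c = 1
log_b(a) = log_3(22) = 2.8136

Case 1: c = 1 < log_3(22) = 2.8136
T(n) = O(n^(log_3 22))

For T(n) = 22T(n/3) + O(n^1): log_3(22) = 2.8136. This is Case 1 of the Master Theorem (c < log_b(a), work dominated by leaves), giving O(n^(log_3 22)).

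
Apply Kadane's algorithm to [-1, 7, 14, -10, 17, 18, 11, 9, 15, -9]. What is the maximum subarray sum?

Using Kadane's algorithm on [-1, 7, 14, -10, 17, 18, 11, 9, 15, -9]:

Scanning through the array:
Position 1 (value 7): max_ending_here = 7, max_so_far = 7
Position 2 (value 14): max_ending_here = 21, max_so_far = 21
Position 3 (value -10): max_ending_here = 11, max_so_far = 21
Position 4 (value 17): max_ending_here = 28, max_so_far = 28
Position 5 (value 18): max_ending_here = 46, max_so_far = 46
Position 6 (value 11): max_ending_here = 57, max_so_far = 57
Position 7 (value 9): max_ending_here = 66, max_so_far = 66
Position 8 (value 15): max_ending_here = 81, max_so_far = 81
Position 9 (value -9): max_ending_here = 72, max_so_far = 81

Maximum subarray: [7, 14, -10, 17, 18, 11, 9, 15]
Maximum sum: 81

The maximum subarray is [7, 14, -10, 17, 18, 11, 9, 15] with sum 81. This subarray runs from index 1 to index 8.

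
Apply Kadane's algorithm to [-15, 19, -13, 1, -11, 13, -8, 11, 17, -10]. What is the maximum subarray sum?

Using Kadane's algorithm on [-15, 19, -13, 1, -11, 13, -8, 11, 17, -10]:

Scanning through the array:
Position 1 (value 19): max_ending_here = 19, max_so_far = 19
Position 2 (value -13): max_ending_here = 6, max_so_far = 19
Position 3 (value 1): max_ending_here = 7, max_so_far = 19
Position 4 (value -11): max_ending_here = -4, max_so_far = 19
Position 5 (value 13): max_ending_here = 13, max_so_far = 19
Position 6 (value -8): max_ending_here = 5, max_so_far = 19
Position 7 (value 11): max_ending_here = 16, max_so_far = 19
Position 8 (value 17): max_ending_here = 33, max_so_far = 33
Position 9 (value -10): max_ending_here = 23, max_so_far = 33

Maximum subarray: [13, -8, 11, 17]
Maximum sum: 33

The maximum subarray is [13, -8, 11, 17] with sum 33. This subarray runs from index 5 to index 8.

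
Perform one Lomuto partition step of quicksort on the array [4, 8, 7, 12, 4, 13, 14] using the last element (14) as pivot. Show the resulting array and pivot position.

Lomuto partition with pivot = 14:

Initial array: [4, 8, 7, 12, 4, 13, 14]

arr[0]=4 <= 14: swap with position 0, array becomes [4, 8, 7, 12, 4, 13, 14]
arr[1]=8 <= 14: swap with position 1, array becomes [4, 8, 7, 12, 4, 13, 14]
arr[2]=7 <= 14: swap with position 2, array becomes [4, 8, 7, 12, 4, 13, 14]
arr[3]=12 <= 14: swap with position 3, array becomes [4, 8, 7, 12, 4, 13, 14]
arr[4]=4 <= 14: swap with position 4, array becomes [4, 8, 7, 12, 4, 13, 14]
arr[5]=13 <= 14: swap with position 5, array becomes [4, 8, 7, 12, 4, 13, 14]

Place pivot at position 6: [4, 8, 7, 12, 4, 13, 14]
Pivot position: 6

After partitioning with pivot 14, the array becomes [4, 8, 7, 12, 4, 13, 14]. The pivot is placed at index 6. All elements to the left of the pivot are <= 14, and all elements to the right are > 14.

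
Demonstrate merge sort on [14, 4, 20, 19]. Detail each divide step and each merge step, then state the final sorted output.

Merge sort trace:

Split: [14, 4, 20, 19] -> [14, 4] and [20, 19]
  Split: [14, 4] -> [14] and [4]
  Merge: [14] + [4] -> [4, 14]
  Split: [20, 19] -> [20] and [19]
  Merge: [20] + [19] -> [19, 20]
Merge: [4, 14] + [19, 20] -> [4, 14, 19, 20]

Final sorted array: [4, 14, 19, 20]

The merge sort proceeds by recursively splitting the array and merging sorted halves.
After all merges, the sorted array is [4, 14, 19, 20].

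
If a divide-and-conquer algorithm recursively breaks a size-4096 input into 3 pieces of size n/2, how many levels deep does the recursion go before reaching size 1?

For divide and conquer with division factor 2:

Problem sizes at each level:
Level 0: 4096
Level 1: 2048
Level 2: 1024
Level 3: 512
Level 4: 256
Level 5: 128
Level 6: 64
Level 7: 32
Level 8: 16
Level 9: 8
Level 10: 4
Level 11: 2
Level 12: 1

The root is level 0 and the size-1 base case is level 12 (the tree spans levels 0 through 12, i.e. 13 levels counting the root), so the depth is the number of divisions: log_2(4096) = 12

The recursion tree depth is log_2(4096) = 12. At each level, the problem size is divided by 2, so it takes 12 divisions to reduce to a base case of size 1. The algorithm makes 3 recursive calls at each level.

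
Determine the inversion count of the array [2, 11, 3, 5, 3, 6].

Finding inversions in [2, 11, 3, 5, 3, 6]:

(1, 2): arr[1]=11 > arr[2]=3
(1, 3): arr[1]=11 > arr[3]=5
(1, 4): arr[1]=11 > arr[4]=3
(1, 5): arr[1]=11 > arr[5]=6
(3, 4): arr[3]=5 > arr[4]=3

Total inversions: 5

The array has 5 inversion(s): (1,2), (1,3), (1,4), (1,5), (3,4). Each pair (i,j) satisfies i < j and arr[i] > arr[j].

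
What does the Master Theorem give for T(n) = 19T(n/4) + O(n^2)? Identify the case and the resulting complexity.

Master Theorem for T(n) = 19T(n/4) + O(n^2):

a = 19, b = 4, c = 2
log_b(a) = log_4(19) = 2.1240

Case 1: c = 2 < log_4(19) = 2.1240
T(n) = O(n^(log_4 19))

For T(n) = 19T(n/4) + O(n^2): log_4(19) = 2.1240. This is Case 1 of the Master Theorem (c < log_b(a), work dominated by leaves), giving O(n^(log_4 19)).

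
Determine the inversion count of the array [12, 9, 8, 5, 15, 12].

Finding inversions in [12, 9, 8, 5, 15, 12]:

(0, 1): arr[0]=12 > arr[1]=9
(0, 2): arr[0]=12 > arr[2]=8
(0, 3): arr[0]=12 > arr[3]=5
(1, 2): arr[1]=9 > arr[2]=8
(1, 3): arr[1]=9 > arr[3]=5
(2, 3): arr[2]=8 > arr[3]=5
(4, 5): arr[4]=15 > arr[5]=12

Total inversions: 7

The array has 7 inversion(s): (0,1), (0,2), (0,3), (1,2), (1,3), (2,3), (4,5). Each pair (i,j) satisfies i < j and arr[i] > arr[j].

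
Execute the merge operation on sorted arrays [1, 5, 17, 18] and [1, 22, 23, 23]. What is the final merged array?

Merging process:

Compare 1 vs 1: take 1 from left. Merged: [1]
Compare 5 vs 1: take 1 from right. Merged: [1, 1]
Compare 5 vs 22: take 5 from left. Merged: [1, 1, 5]
Compare 17 vs 22: take 17 from left. Merged: [1, 1, 5, 17]
Compare 18 vs 22: take 18 from left. Merged: [1, 1, 5, 17, 18]
Append remaining from right: [22, 23, 23]. Merged: [1, 1, 5, 17, 18, 22, 23, 23]

Final merged array: [1, 1, 5, 17, 18, 22, 23, 23]
Total comparisons: 5

The merged array is [1, 1, 5, 17, 18, 22, 23, 23], requiring 5 comparisons. The merge step runs in O(n) time where n is the total number of elements.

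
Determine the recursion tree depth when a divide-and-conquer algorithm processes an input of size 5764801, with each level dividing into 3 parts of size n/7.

For divide and conquer with division factor 7:

Problem sizes at each level:
Level 0: 5764801
Level 1: 823543
Level 2: 117649
Level 3: 16807
Level 4: 2401
Level 5: 343
Level 6: 49
Level 7: 7
Level 8: 1

The root is level 0 and the size-1 base case is level 8 (the tree spans levels 0 through 8, i.e. 9 levels counting the root), so the depth is the number of divisions: log_7(5764801) = 8

The recursion tree depth is log_7(5764801) = 8. At each level, the problem size is divided by 7, so it takes 8 divisions to reduce to a base case of size 1. The algorithm makes 3 recursive calls at each level.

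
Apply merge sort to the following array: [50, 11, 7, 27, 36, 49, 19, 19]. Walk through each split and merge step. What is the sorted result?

Merge sort trace:

Split: [50, 11, 7, 27, 36, 49, 19, 19] -> [50, 11, 7, 27] and [36, 49, 19, 19]
  Split: [50, 11, 7, 27] -> [50, 11] and [7, 27]
    Split: [50, 11] -> [50] and [11]
    Merge: [50] + [11] -> [11, 50]
    Split: [7, 27] -> [7] and [27]
    Merge: [7] + [27] -> [7, 27]
  Merge: [11, 50] + [7, 27] -> [7, 11, 27, 50]
  Split: [36, 49, 19, 19] -> [36, 49] and [19, 19]
    Split: [36, 49] -> [36] and [49]
    Merge: [36] + [49] -> [36, 49]
    Split: [19, 19] -> [19] and [19]
    Merge: [19] + [19] -> [19, 19]
  Merge: [36, 49] + [19, 19] -> [19, 19, 36, 49]
Merge: [7, 11, 27, 50] + [19, 19, 36, 49] -> [7, 11, 19, 19, 27, 36, 49, 50]

Final sorted array: [7, 11, 19, 19, 27, 36, 49, 50]

The merge sort proceeds by recursively splitting the array and merging sorted halves.
After all merges, the sorted array is [7, 11, 19, 19, 27, 36, 49, 50].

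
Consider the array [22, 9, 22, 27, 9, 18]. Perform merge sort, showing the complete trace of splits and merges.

Merge sort trace:

Split: [22, 9, 22, 27, 9, 18] -> [22, 9, 22] and [27, 9, 18]
  Split: [22, 9, 22] -> [22] and [9, 22]
    Split: [9, 22] -> [9] and [22]
    Merge: [9] + [22] -> [9, 22]
  Merge: [22] + [9, 22] -> [9, 22, 22]
  Split: [27, 9, 18] -> [27] and [9, 18]
    Split: [9, 18] -> [9] and [18]
    Merge: [9] + [18] -> [9, 18]
  Merge: [27] + [9, 18] -> [9, 18, 27]
Merge: [9, 22, 22] + [9, 18, 27] -> [9, 9, 18, 22, 22, 27]

Final sorted array: [9, 9, 18, 22, 22, 27]

The merge sort proceeds by recursively splitting the array and merging sorted halves.
After all merges, the sorted array is [9, 9, 18, 22, 22, 27].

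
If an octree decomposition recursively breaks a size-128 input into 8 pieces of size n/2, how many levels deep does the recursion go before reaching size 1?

For divide and conquer with division factor 2:

Problem sizes at each level:
Level 0: 128
Level 1: 64
Level 2: 32
Level 3: 16
Level 4: 8
Level 5: 4
Level 6: 2
Level 7: 1

The root is level 0 and the size-1 base case is level 7 (the tree spans levels 0 through 7, i.e. 8 levels counting the root), so the depth is the number of divisions: log_2(128) = 7

The recursion tree depth is log_2(128) = 7. At each level, the problem size is divided by 2, so it takes 7 divisions to reduce to a base case of size 1. The algorithm makes 8 recursive calls at each level.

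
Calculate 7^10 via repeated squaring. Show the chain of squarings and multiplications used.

Computing 7^10 by squaring (build up from 7^1; each line after the first costs one multiplication):

7^1 = 7
7^2 = (7^1)^2 = 7^2 = 49
7^4 = (7^2)^2 = 49^2 = 2401
7^5 = 7 * 7^4 = 7 * 2401 = 16807
7^10 = (7^5)^2 = 16807^2 = 282475249

Result: 282475249
Multiplications needed: 4 (4 lines after 7^1)

7^10 = 282475249. Using exponentiation by squaring, this requires 4 multiplications. The key idea: if the exponent is even, square the half-power; if odd, multiply by the base once.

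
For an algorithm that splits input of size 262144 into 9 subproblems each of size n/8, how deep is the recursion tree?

For divide and conquer with division factor 8:

Problem sizes at each level:
Level 0: 262144
Level 1: 32768
Level 2: 4096
Level 3: 512
Level 4: 64
Level 5: 8
Level 6: 1

The root is level 0 and the size-1 base case is level 6 (the tree spans levels 0 through 6, i.e. 7 levels counting the root), so the depth is the number of divisions: log_8(262144) = 6

The recursion tree depth is log_8(262144) = 6. At each level, the problem size is divided by 8, so it takes 6 divisions to reduce to a base case of size 1. The algorithm makes 9 recursive calls at each level.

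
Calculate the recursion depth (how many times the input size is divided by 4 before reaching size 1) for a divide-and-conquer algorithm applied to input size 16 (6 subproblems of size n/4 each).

For divide and conquer with division factor 4:

Problem sizes at each level:
Level 0: 16
Level 1: 4
Level 2: 1

The root is level 0 and the size-1 base case is level 2 (the tree spans levels 0 through 2, i.e. 3 levels counting the root), so the depth is the number of divisions: log_4(16) = 2

The recursion tree depth is log_4(16) = 2. At each level, the problem size is divided by 4, so it takes 2 divisions to reduce to a base case of size 1. The algorithm makes 6 recursive calls at each level.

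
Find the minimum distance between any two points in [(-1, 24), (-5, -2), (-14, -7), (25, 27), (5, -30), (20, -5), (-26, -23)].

Computing all pairwise distances among 7 points:

d((-1, 24), (-5, -2)) = 26.3059
d((-1, 24), (-14, -7)) = 33.6155
d((-1, 24), (25, 27)) = 26.1725
d((-1, 24), (5, -30)) = 54.3323
d((-1, 24), (20, -5)) = 35.805
d((-1, 24), (-26, -23)) = 53.2353
d((-5, -2), (-14, -7)) = 10.2956 <-- minimum
d((-5, -2), (25, 27)) = 41.7253
d((-5, -2), (5, -30)) = 29.7321
d((-5, -2), (20, -5)) = 25.1794
d((-5, -2), (-26, -23)) = 29.6985
d((-14, -7), (25, 27)) = 51.7397
d((-14, -7), (5, -30)) = 29.8329
d((-14, -7), (20, -5)) = 34.0588
d((-14, -7), (-26, -23)) = 20.0
d((25, 27), (5, -30)) = 60.407
d((25, 27), (20, -5)) = 32.3883
d((25, 27), (-26, -23)) = 71.4213
d((5, -30), (20, -5)) = 29.1548
d((5, -30), (-26, -23)) = 31.7805
d((20, -5), (-26, -23)) = 49.3964

Closest pair: (-5, -2) and (-14, -7) with distance 10.2956

The closest pair is (-5, -2) and (-14, -7) with Euclidean distance 10.2956. For 7 points, brute-force pairwise comparison is shown above. For large n, the divide-and-conquer algorithm (sort by x, recurse on halves, check the dividing strip) achieves O(n log n).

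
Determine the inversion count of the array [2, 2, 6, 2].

Finding inversions in [2, 2, 6, 2]:

(2, 3): arr[2]=6 > arr[3]=2

Total inversions: 1

The array has 1 inversion(s): (2,3). Each pair (i,j) satisfies i < j and arr[i] > arr[j].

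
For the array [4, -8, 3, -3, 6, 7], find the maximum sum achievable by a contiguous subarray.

Using Kadane's algorithm on [4, -8, 3, -3, 6, 7]:

Scanning through the array:
Position 1 (value -8): max_ending_here = -4, max_so_far = 4
Position 2 (value 3): max_ending_here = 3, max_so_far = 4
Position 3 (value -3): max_ending_here = 0, max_so_far = 4
Position 4 (value 6): max_ending_here = 6, max_so_far = 6
Position 5 (value 7): max_ending_here = 13, max_so_far = 13

Maximum subarray: [3, -3, 6, 7]
Maximum sum: 13

The maximum subarray is [3, -3, 6, 7] with sum 13. This subarray runs from index 2 to index 5.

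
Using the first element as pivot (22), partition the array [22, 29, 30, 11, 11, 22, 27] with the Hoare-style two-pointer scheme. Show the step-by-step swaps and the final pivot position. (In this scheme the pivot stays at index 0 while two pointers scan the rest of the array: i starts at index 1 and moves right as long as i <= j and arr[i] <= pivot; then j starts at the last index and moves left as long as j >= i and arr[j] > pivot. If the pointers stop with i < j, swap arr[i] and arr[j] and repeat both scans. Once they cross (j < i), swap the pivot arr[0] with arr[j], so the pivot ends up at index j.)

Hoare-style two-pointer partition with pivot = 22:

Initial array: [22, 29, 30, 11, 11, 22, 27]

Pointers start at i = 1, j = 6.
i stops at index 1 (arr[1]=29 > 22), j stops at index 5 (arr[5]=22 <= 22): swap arr[1] and arr[5], array becomes [22, 22, 30, 11, 11, 29, 27]
i stops at index 2 (arr[2]=30 > 22), j stops at index 4 (arr[4]=11 <= 22): swap arr[2] and arr[4], array becomes [22, 22, 11, 11, 30, 29, 27]
i ends at 4, j ends at 3: the pointers have crossed (j < i), so scanning stops.

Swap pivot arr[0] with arr[3] to place pivot at position 3: [11, 22, 11, 22, 30, 29, 27]
Pivot position: 3

After partitioning with pivot 22, the array becomes [11, 22, 11, 22, 30, 29, 27]. The pivot is placed at index 3. All elements to the left of the pivot are <= 22, and all elements to the right are > 22.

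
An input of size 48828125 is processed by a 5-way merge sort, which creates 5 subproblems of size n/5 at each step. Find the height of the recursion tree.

For divide and conquer with division factor 5:

Problem sizes at each level:
Level 0: 48828125
Level 1: 9765625
Level 2: 1953125
Level 3: 390625
Level 4: 78125
Level 5: 15625
Level 6: 3125
Level 7: 625
Level 8: 125
Level 9: 25
Level 10: 5
Level 11: 1

The root is level 0 and the size-1 base case is level 11 (the tree spans levels 0 through 11, i.e. 12 levels counting the root), so the depth is the number of divisions: log_5(48828125) = 11

The recursion tree depth is log_5(48828125) = 11. At each level, the problem size is divided by 5, so it takes 11 divisions to reduce to a base case of size 1. The algorithm makes 5 recursive calls at each level.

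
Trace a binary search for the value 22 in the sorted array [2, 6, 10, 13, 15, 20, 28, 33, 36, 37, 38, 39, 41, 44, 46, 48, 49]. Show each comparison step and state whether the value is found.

Binary search for 22 in [2, 6, 10, 13, 15, 20, 28, 33, 36, 37, 38, 39, 41, 44, 46, 48, 49]:

lo=0, hi=16, mid=8, arr[mid]=36 -> 36 > 22, search left half
lo=0, hi=7, mid=3, arr[mid]=13 -> 13 < 22, search right half
lo=4, hi=7, mid=5, arr[mid]=20 -> 20 < 22, search right half
lo=6, hi=7, mid=6, arr[mid]=28 -> 28 > 22, search left half
lo=6 > hi=5, target 22 not found

Binary search determines that 22 is not in the array after 4 comparisons. The search space was exhausted without finding the target.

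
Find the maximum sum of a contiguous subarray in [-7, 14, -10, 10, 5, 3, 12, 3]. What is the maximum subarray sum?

Using Kadane's algorithm on [-7, 14, -10, 10, 5, 3, 12, 3]:

Scanning through the array:
Position 1 (value 14): max_ending_here = 14, max_so_far = 14
Position 2 (value -10): max_ending_here = 4, max_so_far = 14
Position 3 (value 10): max_ending_here = 14, max_so_far = 14
Position 4 (value 5): max_ending_here = 19, max_so_far = 19
Position 5 (value 3): max_ending_here = 22, max_so_far = 22
Position 6 (value 12): max_ending_here = 34, max_so_far = 34
Position 7 (value 3): max_ending_here = 37, max_so_far = 37

Maximum subarray: [14, -10, 10, 5, 3, 12, 3]
Maximum sum: 37

The maximum subarray is [14, -10, 10, 5, 3, 12, 3] with sum 37. This subarray runs from index 1 to index 7.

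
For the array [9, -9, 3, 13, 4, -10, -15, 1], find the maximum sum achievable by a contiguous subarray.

Using Kadane's algorithm on [9, -9, 3, 13, 4, -10, -15, 1]:

Scanning through the array:
Position 1 (value -9): max_ending_here = 0, max_so_far = 9
Position 2 (value 3): max_ending_here = 3, max_so_far = 9
Position 3 (value 13): max_ending_here = 16, max_so_far = 16
Position 4 (value 4): max_ending_here = 20, max_so_far = 20
Position 5 (value -10): max_ending_here = 10, max_so_far = 20
Position 6 (value -15): max_ending_here = -5, max_so_far = 20
Position 7 (value 1): max_ending_here = 1, max_so_far = 20

Maximum subarray: [9, -9, 3, 13, 4]
Maximum sum: 20

The maximum subarray is [9, -9, 3, 13, 4] with sum 20. This subarray runs from index 0 to index 4.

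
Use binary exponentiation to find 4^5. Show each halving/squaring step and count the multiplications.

Computing 4^5 by squaring (build up from 4^1; each line after the first costs one multiplication):

4^1 = 4
4^2 = (4^1)^2 = 4^2 = 16
4^4 = (4^2)^2 = 16^2 = 256
4^5 = 4 * 4^4 = 4 * 256 = 1024

Result: 1024
Multiplications needed: 3 (3 lines after 4^1)

4^5 = 1024. Using exponentiation by squaring, this requires 3 multiplications. The key idea: if the exponent is even, square the half-power; if odd, multiply by the base once.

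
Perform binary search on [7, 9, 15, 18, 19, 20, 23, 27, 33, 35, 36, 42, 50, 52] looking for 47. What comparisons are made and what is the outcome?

Binary search for 47 in [7, 9, 15, 18, 19, 20, 23, 27, 33, 35, 36, 42, 50, 52]:

lo=0, hi=13, mid=6, arr[mid]=23 -> 23 < 47, search right half
lo=7, hi=13, mid=10, arr[mid]=36 -> 36 < 47, search right half
lo=11, hi=13, mid=12, arr[mid]=50 -> 50 > 47, search left half
lo=11, hi=11, mid=11, arr[mid]=42 -> 42 < 47, search right half
lo=12 > hi=11, target 47 not found

Binary search determines that 47 is not in the array after 4 comparisons. The search space was exhausted without finding the target.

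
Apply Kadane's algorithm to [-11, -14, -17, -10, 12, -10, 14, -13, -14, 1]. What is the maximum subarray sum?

Using Kadane's algorithm on [-11, -14, -17, -10, 12, -10, 14, -13, -14, 1]:

Scanning through the array:
Position 1 (value -14): max_ending_here = -14, max_so_far = -11
Position 2 (value -17): max_ending_here = -17, max_so_far = -11
Position 3 (value -10): max_ending_here = -10, max_so_far = -10
Position 4 (value 12): max_ending_here = 12, max_so_far = 12
Position 5 (value -10): max_ending_here = 2, max_so_far = 12
Position 6 (value 14): max_ending_here = 16, max_so_far = 16
Position 7 (value -13): max_ending_here = 3, max_so_far = 16
Position 8 (value -14): max_ending_here = -11, max_so_far = 16
Position 9 (value 1): max_ending_here = 1, max_so_far = 16

Maximum subarray: [12, -10, 14]
Maximum sum: 16

The maximum subarray is [12, -10, 14] with sum 16. This subarray runs from index 4 to index 6.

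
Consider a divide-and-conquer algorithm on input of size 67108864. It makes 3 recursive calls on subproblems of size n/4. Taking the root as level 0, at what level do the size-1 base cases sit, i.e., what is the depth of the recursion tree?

For divide and conquer with division factor 4:

Problem sizes at each level:
Level 0: 67108864
Level 1: 16777216
Level 2: 4194304
Level 3: 1048576
Level 4: 262144
Level 5: 65536
Level 6: 16384
Level 7: 4096
Level 8: 1024
Level 9: 256
Level 10: 64
Level 11: 16
Level 12: 4
Level 13: 1

The root is level 0 and the size-1 base case is level 13 (the tree spans levels 0 through 13, i.e. 14 levels counting the root), so the depth is the number of divisions: log_4(67108864) = 13

The recursion tree depth is log_4(67108864) = 13. At each level, the problem size is divided by 4, so it takes 13 divisions to reduce to a base case of size 1. The algorithm makes 3 recursive calls at each level.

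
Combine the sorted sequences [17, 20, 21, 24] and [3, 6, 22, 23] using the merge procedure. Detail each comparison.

Merging process:

Compare 17 vs 3: take 3 from right. Merged: [3]
Compare 17 vs 6: take 6 from right. Merged: [3, 6]
Compare 17 vs 22: take 17 from left. Merged: [3, 6, 17]
Compare 20 vs 22: take 20 from left. Merged: [3, 6, 17, 20]
Compare 21 vs 22: take 21 from left. Merged: [3, 6, 17, 20, 21]
Compare 24 vs 22: take 22 from right. Merged: [3, 6, 17, 20, 21, 22]
Compare 24 vs 23: take 23 from right. Merged: [3, 6, 17, 20, 21, 22, 23]
Append remaining from left: [24]. Merged: [3, 6, 17, 20, 21, 22, 23, 24]

Final merged array: [3, 6, 17, 20, 21, 22, 23, 24]
Total comparisons: 7

The merged array is [3, 6, 17, 20, 21, 22, 23, 24], requiring 7 comparisons. The merge step runs in O(n) time where n is the total number of elements.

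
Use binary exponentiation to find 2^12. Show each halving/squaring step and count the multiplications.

Computing 2^12 by squaring (build up from 2^1; each line after the first costs one multiplication):

2^1 = 2
2^2 = (2^1)^2 = 2^2 = 4
2^3 = 2 * 2^2 = 2 * 4 = 8
2^6 = (2^3)^2 = 8^2 = 64
2^12 = (2^6)^2 = 64^2 = 4096

Result: 4096
Multiplications needed: 4 (4 lines after 2^1)

2^12 = 4096. Using exponentiation by squaring, this requires 4 multiplications. The key idea: if the exponent is even, square the half-power; if odd, multiply by the base once.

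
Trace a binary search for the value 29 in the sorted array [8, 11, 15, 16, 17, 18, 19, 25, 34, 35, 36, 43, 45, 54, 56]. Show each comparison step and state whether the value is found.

Binary search for 29 in [8, 11, 15, 16, 17, 18, 19, 25, 34, 35, 36, 43, 45, 54, 56]:

lo=0, hi=14, mid=7, arr[mid]=25 -> 25 < 29, search right half
lo=8, hi=14, mid=11, arr[mid]=43 -> 43 > 29, search left half
lo=8, hi=10, mid=9, arr[mid]=35 -> 35 > 29, search left half
lo=8, hi=8, mid=8, arr[mid]=34 -> 34 > 29, search left half
lo=8 > hi=7, target 29 not found

Binary search determines that 29 is not in the array after 4 comparisons. The search space was exhausted without finding the target.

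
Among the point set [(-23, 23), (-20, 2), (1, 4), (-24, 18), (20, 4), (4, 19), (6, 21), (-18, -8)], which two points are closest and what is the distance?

Computing all pairwise distances among 8 points:

d((-23, 23), (-20, 2)) = 21.2132
d((-23, 23), (1, 4)) = 30.6105
d((-23, 23), (-24, 18)) = 5.099
d((-23, 23), (20, 4)) = 47.0106
d((-23, 23), (4, 19)) = 27.2947
d((-23, 23), (6, 21)) = 29.0689
d((-23, 23), (-18, -8)) = 31.4006
d((-20, 2), (1, 4)) = 21.095
d((-20, 2), (-24, 18)) = 16.4924
d((-20, 2), (20, 4)) = 40.05
d((-20, 2), (4, 19)) = 29.4109
d((-20, 2), (6, 21)) = 32.2025
d((-20, 2), (-18, -8)) = 10.198
d((1, 4), (-24, 18)) = 28.6531
d((1, 4), (20, 4)) = 19.0
d((1, 4), (4, 19)) = 15.2971
d((1, 4), (6, 21)) = 17.72
d((1, 4), (-18, -8)) = 22.4722
d((-24, 18), (20, 4)) = 46.1736
d((-24, 18), (4, 19)) = 28.0179
d((-24, 18), (6, 21)) = 30.1496
d((-24, 18), (-18, -8)) = 26.6833
d((20, 4), (4, 19)) = 21.9317
d((20, 4), (6, 21)) = 22.0227
d((20, 4), (-18, -8)) = 39.8497
d((4, 19), (6, 21)) = 2.8284 <-- minimum
d((4, 19), (-18, -8)) = 34.8281
d((6, 21), (-18, -8)) = 37.6431

Closest pair: (4, 19) and (6, 21) with distance 2.8284

The closest pair is (4, 19) and (6, 21) with Euclidean distance 2.8284. For 8 points, brute-force pairwise comparison is shown above. For large n, the divide-and-conquer algorithm (sort by x, recurse on halves, check the dividing strip) achieves O(n log n).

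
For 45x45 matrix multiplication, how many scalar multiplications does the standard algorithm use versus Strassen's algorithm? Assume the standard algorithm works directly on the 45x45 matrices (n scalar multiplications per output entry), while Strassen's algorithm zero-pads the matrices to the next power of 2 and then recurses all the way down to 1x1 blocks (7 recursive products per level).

Matrix multiplication for 45x45 matrices:

Strassen's algorithm requires power-of-2 dimensions. Pad 45x45 to 64x64 (next power of 2).

Standard algorithm: 45^3 = 91125 multiplications
Strassen's algorithm: 7^(log2(64)) = 7^6 = 117649 multiplications
Difference: 91125 - 117649 = -26524 (Strassen uses MORE here due to padding overhead — for small or just-over-power-of-2 n, padding can outweigh the per-level savings)

Standard: 91125 multiplications (45^3). Strassen: 117649 multiplications (7^6, after padding to 64x64). Strassen reduces 8 recursive multiplications to 7 at each level.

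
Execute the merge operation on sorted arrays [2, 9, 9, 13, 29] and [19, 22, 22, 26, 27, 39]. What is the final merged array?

Merging process:

Compare 2 vs 19: take 2 from left. Merged: [2]
Compare 9 vs 19: take 9 from left. Merged: [2, 9]
Compare 9 vs 19: take 9 from left. Merged: [2, 9, 9]
Compare 13 vs 19: take 13 from left. Merged: [2, 9, 9, 13]
Compare 29 vs 19: take 19 from right. Merged: [2, 9, 9, 13, 19]
Compare 29 vs 22: take 22 from right. Merged: [2, 9, 9, 13, 19, 22]
Compare 29 vs 22: take 22 from right. Merged: [2, 9, 9, 13, 19, 22, 22]
Compare 29 vs 26: take 26 from right. Merged: [2, 9, 9, 13, 19, 22, 22, 26]
Compare 29 vs 27: take 27 from right. Merged: [2, 9, 9, 13, 19, 22, 22, 26, 27]
Compare 29 vs 39: take 29 from left. Merged: [2, 9, 9, 13, 19, 22, 22, 26, 27, 29]
Append remaining from right: [39]. Merged: [2, 9, 9, 13, 19, 22, 22, 26, 27, 29, 39]

Final merged array: [2, 9, 9, 13, 19, 22, 22, 26, 27, 29, 39]
Total comparisons: 10

The merged array is [2, 9, 9, 13, 19, 22, 22, 26, 27, 29, 39], requiring 10 comparisons. The merge step runs in O(n) time where n is the total number of elements.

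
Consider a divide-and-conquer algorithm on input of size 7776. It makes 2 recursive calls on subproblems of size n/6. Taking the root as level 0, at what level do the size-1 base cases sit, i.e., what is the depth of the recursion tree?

For divide and conquer with division factor 6:

Problem sizes at each level:
Level 0: 7776
Level 1: 1296
Level 2: 216
Level 3: 36
Level 4: 6
Level 5: 1

The root is level 0 and the size-1 base case is level 5 (the tree spans levels 0 through 5, i.e. 6 levels counting the root), so the depth is the number of divisions: log_6(7776) = 5

The recursion tree depth is log_6(7776) = 5. At each level, the problem size is divided by 6, so it takes 5 divisions to reduce to a base case of size 1. The algorithm makes 2 recursive calls at each level.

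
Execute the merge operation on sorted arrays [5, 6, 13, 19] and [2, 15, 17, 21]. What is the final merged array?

Merging process:

Compare 5 vs 2: take 2 from right. Merged: [2]
Compare 5 vs 15: take 5 from left. Merged: [2, 5]
Compare 6 vs 15: take 6 from left. Merged: [2, 5, 6]
Compare 13 vs 15: take 13 from left. Merged: [2, 5, 6, 13]
Compare 19 vs 15: take 15 from right. Merged: [2, 5, 6, 13, 15]
Compare 19 vs 17: take 17 from right. Merged: [2, 5, 6, 13, 15, 17]
Compare 19 vs 21: take 19 from left. Merged: [2, 5, 6, 13, 15, 17, 19]
Append remaining from right: [21]. Merged: [2, 5, 6, 13, 15, 17, 19, 21]

Final merged array: [2, 5, 6, 13, 15, 17, 19, 21]
Total comparisons: 7

The merged array is [2, 5, 6, 13, 15, 17, 19, 21], requiring 7 comparisons. The merge step runs in O(n) time where n is the total number of elements.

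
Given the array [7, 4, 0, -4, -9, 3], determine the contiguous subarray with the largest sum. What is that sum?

Using Kadane's algorithm on [7, 4, 0, -4, -9, 3]:

Scanning through the array:
Position 1 (value 4): max_ending_here = 11, max_so_far = 11
Position 2 (value 0): max_ending_here = 11, max_so_far = 11
Position 3 (value -4): max_ending_here = 7, max_so_far = 11
Position 4 (value -9): max_ending_here = -2, max_so_far = 11
Position 5 (value 3): max_ending_here = 3, max_so_far = 11

Maximum subarray: [7, 4]
Maximum sum: 11

The maximum subarray is [7, 4] with sum 11. This subarray runs from index 0 to index 1.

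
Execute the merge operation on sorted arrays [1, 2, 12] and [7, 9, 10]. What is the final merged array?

Merging process:

Compare 1 vs 7: take 1 from left. Merged: [1]
Compare 2 vs 7: take 2 from left. Merged: [1, 2]
Compare 12 vs 7: take 7 from right. Merged: [1, 2, 7]
Compare 12 vs 9: take 9 from right. Merged: [1, 2, 7, 9]
Compare 12 vs 10: take 10 from right. Merged: [1, 2, 7, 9, 10]
Append remaining from left: [12]. Merged: [1, 2, 7, 9, 10, 12]

Final merged array: [1, 2, 7, 9, 10, 12]
Total comparisons: 5

The merged array is [1, 2, 7, 9, 10, 12], requiring 5 comparisons. The merge step runs in O(n) time where n is the total number of elements.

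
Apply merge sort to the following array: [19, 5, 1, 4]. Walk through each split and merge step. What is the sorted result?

Merge sort trace:

Split: [19, 5, 1, 4] -> [19, 5] and [1, 4]
  Split: [19, 5] -> [19] and [5]
  Merge: [19] + [5] -> [5, 19]
  Split: [1, 4] -> [1] and [4]
  Merge: [1] + [4] -> [1, 4]
Merge: [5, 19] + [1, 4] -> [1, 4, 5, 19]

Final sorted array: [1, 4, 5, 19]

The merge sort proceeds by recursively splitting the array and merging sorted halves.
After all merges, the sorted array is [1, 4, 5, 19].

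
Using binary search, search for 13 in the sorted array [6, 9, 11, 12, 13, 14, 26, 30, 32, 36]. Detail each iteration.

Binary search for 13 in [6, 9, 11, 12, 13, 14, 26, 30, 32, 36]:

lo=0, hi=9, mid=4, arr[mid]=13 -> Found target at index 4!

Binary search finds 13 at index 4 after 1 comparisons. The search repeatedly halves the search space by comparing with the middle element.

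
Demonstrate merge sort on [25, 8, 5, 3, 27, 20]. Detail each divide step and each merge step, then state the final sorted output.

Merge sort trace:

Split: [25, 8, 5, 3, 27, 20] -> [25, 8, 5] and [3, 27, 20]
  Split: [25, 8, 5] -> [25] and [8, 5]
    Split: [8, 5] -> [8] and [5]
    Merge: [8] + [5] -> [5, 8]
  Merge: [25] + [5, 8] -> [5, 8, 25]
  Split: [3, 27, 20] -> [3] and [27, 20]
    Split: [27, 20] -> [27] and [20]
    Merge: [27] + [20] -> [20, 27]
  Merge: [3] + [20, 27] -> [3, 20, 27]
Merge: [5, 8, 25] + [3, 20, 27] -> [3, 5, 8, 20, 25, 27]

Final sorted array: [3, 5, 8, 20, 25, 27]

The merge sort proceeds by recursively splitting the array and merging sorted halves.
After all merges, the sorted array is [3, 5, 8, 20, 25, 27].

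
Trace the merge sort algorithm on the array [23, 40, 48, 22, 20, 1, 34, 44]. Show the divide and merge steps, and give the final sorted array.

Merge sort trace:

Split: [23, 40, 48, 22, 20, 1, 34, 44] -> [23, 40, 48, 22] and [20, 1, 34, 44]
  Split: [23, 40, 48, 22] -> [23, 40] and [48, 22]
    Split: [23, 40] -> [23] and [40]
    Merge: [23] + [40] -> [23, 40]
    Split: [48, 22] -> [48] and [22]
    Merge: [48] + [22] -> [22, 48]
  Merge: [23, 40] + [22, 48] -> [22, 23, 40, 48]
  Split: [20, 1, 34, 44] -> [20, 1] and [34, 44]
    Split: [20, 1] -> [20] and [1]
    Merge: [20] + [1] -> [1, 20]
    Split: [34, 44] -> [34] and [44]
    Merge: [34] + [44] -> [34, 44]
  Merge: [1, 20] + [34, 44] -> [1, 20, 34, 44]
Merge: [22, 23, 40, 48] + [1, 20, 34, 44] -> [1, 20, 22, 23, 34, 40, 44, 48]

Final sorted array: [1, 20, 22, 23, 34, 40, 44, 48]

The merge sort proceeds by recursively splitting the array and merging sorted halves.
After all merges, the sorted array is [1, 20, 22, 23, 34, 40, 44, 48].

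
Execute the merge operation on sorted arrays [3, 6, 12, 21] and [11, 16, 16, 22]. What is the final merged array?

Merging process:

Compare 3 vs 11: take 3 from left. Merged: [3]
Compare 6 vs 11: take 6 from left. Merged: [3, 6]
Compare 12 vs 11: take 11 from right. Merged: [3, 6, 11]
Compare 12 vs 16: take 12 from left. Merged: [3, 6, 11, 12]
Compare 21 vs 16: take 16 from right. Merged: [3, 6, 11, 12, 16]
Compare 21 vs 16: take 16 from right. Merged: [3, 6, 11, 12, 16, 16]
Compare 21 vs 22: take 21 from left. Merged: [3, 6, 11, 12, 16, 16, 21]
Append remaining from right: [22]. Merged: [3, 6, 11, 12, 16, 16, 21, 22]

Final merged array: [3, 6, 11, 12, 16, 16, 21, 22]
Total comparisons: 7

The merged array is [3, 6, 11, 12, 16, 16, 21, 22], requiring 7 comparisons. The merge step runs in O(n) time where n is the total number of elements.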